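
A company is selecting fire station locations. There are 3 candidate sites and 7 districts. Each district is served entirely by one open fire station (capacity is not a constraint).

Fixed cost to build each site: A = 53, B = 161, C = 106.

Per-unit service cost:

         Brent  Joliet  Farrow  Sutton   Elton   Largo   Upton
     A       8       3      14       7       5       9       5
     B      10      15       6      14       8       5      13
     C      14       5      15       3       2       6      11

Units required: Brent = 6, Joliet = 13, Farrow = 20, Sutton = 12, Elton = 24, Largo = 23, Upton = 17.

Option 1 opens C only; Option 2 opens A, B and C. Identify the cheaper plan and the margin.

Option 1: {C}: Brent→C 14·6=84, Joliet→C 5·13=65, Farrow→C 15·20=300, Sutton→C 3·12=36, Elton→C 2·24=48, Largo→C 6·23=138, Upton→C 11·17=187. Service 858; fixed 106; total 964.
Option 2: {A, B, C}: Brent→A 8·6=48, Joliet→A 3·13=39, Farrow→B 6·20=120, Sutton→C 3·12=36, Elton→C 2·24=48, Largo→B 5·23=115, Upton→A 5·17=85. Service 491; fixed 320; total 811.
Difference: |964 − 811| = 153.

Option 2 is cheaper by 153.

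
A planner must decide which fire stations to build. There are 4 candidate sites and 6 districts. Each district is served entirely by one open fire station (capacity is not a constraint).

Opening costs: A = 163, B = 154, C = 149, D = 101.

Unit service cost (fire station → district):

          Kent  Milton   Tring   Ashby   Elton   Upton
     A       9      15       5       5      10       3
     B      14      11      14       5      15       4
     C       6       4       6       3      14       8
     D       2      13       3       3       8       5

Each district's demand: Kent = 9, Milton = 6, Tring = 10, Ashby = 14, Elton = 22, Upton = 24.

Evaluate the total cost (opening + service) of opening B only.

Total cost: 982

Each district is assigned to its cheapest site among the open ones.
{B}: Kent→B 14·9=126, Milton→B 11·6=66, Tring→B 14·10=140, Ashby→B 5·14=70, Elton→B 15·22=330, Upton→B 4·24=96. Service 828; fixed 154; total 982.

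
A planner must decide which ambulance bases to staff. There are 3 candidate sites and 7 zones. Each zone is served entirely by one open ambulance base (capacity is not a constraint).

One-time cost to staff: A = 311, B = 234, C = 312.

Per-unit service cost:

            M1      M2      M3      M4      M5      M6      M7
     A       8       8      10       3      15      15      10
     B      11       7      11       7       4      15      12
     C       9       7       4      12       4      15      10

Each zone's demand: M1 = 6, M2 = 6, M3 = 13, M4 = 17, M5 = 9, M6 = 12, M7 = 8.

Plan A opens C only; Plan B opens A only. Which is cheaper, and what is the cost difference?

Plan A: {C}: M1→C 9·6=54, M2→C 7·6=42, M3→C 4·13=52, M4→C 12·17=204, M5→C 4·9=36, M6→C 15·12=180, M7→C 10·8=80. Service 648; fixed 312; total 960.
Plan B: {A}: M1→A 8·6=48, M2→A 8·6=48, M3→A 10·13=130, M4→A 3·17=51, M5→A 15·9=135, M6→A 15·12=180, M7→A 10·8=80. Service 672; fixed 311; total 983.
Difference: |960 − 983| = 23.

Plan A is cheaper by 23.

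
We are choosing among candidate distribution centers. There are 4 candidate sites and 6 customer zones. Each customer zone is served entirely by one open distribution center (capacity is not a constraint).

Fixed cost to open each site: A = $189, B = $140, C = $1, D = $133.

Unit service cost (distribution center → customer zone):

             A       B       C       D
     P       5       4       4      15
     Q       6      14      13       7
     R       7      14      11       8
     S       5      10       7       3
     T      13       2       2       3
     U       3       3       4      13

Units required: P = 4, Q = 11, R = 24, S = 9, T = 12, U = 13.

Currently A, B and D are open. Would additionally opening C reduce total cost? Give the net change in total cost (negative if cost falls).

No — net change +1 (cost rises by 1).

Current service cost with {A, B, D}: 340.
Adding C: each customer zone re-picks its cheapest; new service cost 340, saving 0.
Extra fixed cost: 1. Net change = 1 − 0 = 1.
(Totals: 802 → 803.)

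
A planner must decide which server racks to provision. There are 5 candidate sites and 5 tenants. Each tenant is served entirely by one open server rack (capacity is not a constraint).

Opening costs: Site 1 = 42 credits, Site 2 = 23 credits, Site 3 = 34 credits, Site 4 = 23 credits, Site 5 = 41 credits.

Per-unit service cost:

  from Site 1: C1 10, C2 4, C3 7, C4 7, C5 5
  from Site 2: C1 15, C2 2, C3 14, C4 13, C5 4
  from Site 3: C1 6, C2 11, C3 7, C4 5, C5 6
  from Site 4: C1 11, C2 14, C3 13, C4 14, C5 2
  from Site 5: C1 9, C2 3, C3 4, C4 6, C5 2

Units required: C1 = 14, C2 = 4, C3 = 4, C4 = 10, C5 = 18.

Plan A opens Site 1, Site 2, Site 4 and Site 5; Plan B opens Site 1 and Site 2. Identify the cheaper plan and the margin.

Plan A is cheaper by 8.

Plan A: {Site 1, Site 2, Site 4, Site 5}: C1→Site 5 9·14=126, C2→Site 2 2·4=8, C3→Site 5 4·4=16, C4→Site 5 6·10=60, C5→Site 4 2·18=36. Service 246; fixed 129; total 375.
Plan B: {Site 1, Site 2}: C1→Site 1 10·14=140, C2→Site 2 2·4=8, C3→Site 1 7·4=28, C4→Site 1 7·10=70, C5→Site 2 4·18=72. Service 318; fixed 65; total 383.
Difference: |375 − 383| = 8.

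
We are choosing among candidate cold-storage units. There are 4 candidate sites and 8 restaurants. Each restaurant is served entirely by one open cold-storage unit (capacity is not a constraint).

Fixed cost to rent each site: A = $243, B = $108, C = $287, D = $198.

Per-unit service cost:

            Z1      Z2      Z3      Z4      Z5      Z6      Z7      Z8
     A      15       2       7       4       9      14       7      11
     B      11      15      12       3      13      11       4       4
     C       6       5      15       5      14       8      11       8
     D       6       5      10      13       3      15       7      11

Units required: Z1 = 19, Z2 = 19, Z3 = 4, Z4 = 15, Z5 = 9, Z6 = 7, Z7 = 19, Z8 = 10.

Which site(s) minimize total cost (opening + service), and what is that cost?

Open B and D; minimum total cost 820.

For any fixed open set, each restaurant goes to its cheapest open site; total = fixed + service.
{B, D}: Z1→D 6·19=114, Z2→D 5·19=95, Z3→D 10·4=40, Z4→B 3·15=45, Z5→D 3·9=27, Z6→B 11·7=77, Z7→B 4·19=76, Z8→B 4·10=40. Service 514; fixed 306; total 820.
{A, B}: service 594 + fixed 351 = 945
{B, C}: Z1→C 6·19=114, Z2→C 5·19=95, Z3→B 12·4=48, Z4→B 3·15=45, Z5→B 13·9=117, Z6→C 8·7=56, Z7→B 4·19=76, Z8→B 4·10=40. Service 591; fixed 395; total 986.
{A, B, C, D}: service 424 + fixed 836 = 1260
No other subset beats 820.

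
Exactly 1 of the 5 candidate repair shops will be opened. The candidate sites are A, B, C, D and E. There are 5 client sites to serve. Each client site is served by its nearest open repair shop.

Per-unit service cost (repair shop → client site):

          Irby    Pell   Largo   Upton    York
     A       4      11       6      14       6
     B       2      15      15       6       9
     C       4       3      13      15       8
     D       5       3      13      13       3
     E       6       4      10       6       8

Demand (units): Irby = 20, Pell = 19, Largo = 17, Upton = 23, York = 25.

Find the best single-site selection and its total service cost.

Choose E only; total service cost 704.

With exactly 1 open, each client site uses its cheapest among the chosen.
{E}: Irby→E 6·20=120, Pell→E 4·19=76, Largo→E 10·17=170, Upton→E 6·23=138, York→E 8·25=200. Service cost 704.
{D}: service cost 752
{A}: service cost 863
Among all 5 size-1 choices, {E} is lowest.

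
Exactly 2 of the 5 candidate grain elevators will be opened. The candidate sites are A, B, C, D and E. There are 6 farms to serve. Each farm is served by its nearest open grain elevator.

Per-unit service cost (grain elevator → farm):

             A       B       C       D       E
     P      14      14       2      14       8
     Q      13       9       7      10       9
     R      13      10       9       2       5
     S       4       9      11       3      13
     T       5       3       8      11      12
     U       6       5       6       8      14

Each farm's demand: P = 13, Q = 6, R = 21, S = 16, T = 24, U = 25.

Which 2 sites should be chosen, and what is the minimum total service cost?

Choose C and D; total service cost 500.

With exactly 2 open, each farm uses its cheapest among the chosen.
{C, D}: P→C 2·13=26, Q→C 7·6=42, R→D 2·21=42, S→D 3·16=48, T→C 8·24=192, U→C 6·25=150. Service cost 500.
{B, D}: service cost 523
{A, C}: service cost 591
Among all 10 size-2 choices, {C, D} is lowest.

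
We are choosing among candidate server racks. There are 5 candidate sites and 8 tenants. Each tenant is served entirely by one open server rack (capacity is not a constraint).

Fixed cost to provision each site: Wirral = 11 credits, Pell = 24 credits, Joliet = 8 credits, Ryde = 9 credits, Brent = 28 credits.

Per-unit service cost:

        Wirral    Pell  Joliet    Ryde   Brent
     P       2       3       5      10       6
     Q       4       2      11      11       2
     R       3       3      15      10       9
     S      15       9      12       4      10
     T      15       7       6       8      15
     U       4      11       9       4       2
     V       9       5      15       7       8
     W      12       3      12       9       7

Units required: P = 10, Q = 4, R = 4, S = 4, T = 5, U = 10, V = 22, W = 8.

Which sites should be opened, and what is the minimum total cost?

Open Pell and Ryde; minimum total cost 308.

For any fixed open set, each tenant goes to its cheapest open site; total = fixed + service.
{Pell, Ryde}: P→Pell 3·10=30, Q→Pell 2·4=8, R→Pell 3·4=12, S→Ryde 4·4=16, T→Pell 7·5=35, U→Ryde 4·10=40, V→Pell 5·22=110, W→Pell 3·8=24. Service 275; fixed 33; total 308.
{Wirral, Pell, Ryde}: service 265 + fixed 44 = 309
{Pell, Joliet, Ryde}: service 270 + fixed 41 = 311
{Wirral, Pell, Joliet, Ryde, Brent}: P→Wirral 2·10=20, Q→Pell 2·4=8, R→Wirral 3·4=12, S→Ryde 4·4=16, T→Joliet 6·5=30, U→Brent 2·10=20, V→Pell 5·22=110, W→Pell 3·8=24. Service 240; fixed 80; total 320.
No other subset beats 308.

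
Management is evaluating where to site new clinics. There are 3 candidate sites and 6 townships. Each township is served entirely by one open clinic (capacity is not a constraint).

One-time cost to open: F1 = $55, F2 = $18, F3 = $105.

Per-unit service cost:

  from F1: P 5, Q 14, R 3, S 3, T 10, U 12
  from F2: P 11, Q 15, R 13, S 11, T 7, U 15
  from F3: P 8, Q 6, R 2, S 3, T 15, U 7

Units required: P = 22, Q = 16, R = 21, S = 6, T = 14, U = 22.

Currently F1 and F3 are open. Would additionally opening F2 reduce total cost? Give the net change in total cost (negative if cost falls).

Yes — net change −24 (cost falls by 24).

Current service cost with {F1, F3}: 560.
Adding F2: each township re-picks its cheapest; new service cost 518, saving 42.
Extra fixed cost: 18. Net change = 18 − 42 = -24.
(Totals: 720 → 696.)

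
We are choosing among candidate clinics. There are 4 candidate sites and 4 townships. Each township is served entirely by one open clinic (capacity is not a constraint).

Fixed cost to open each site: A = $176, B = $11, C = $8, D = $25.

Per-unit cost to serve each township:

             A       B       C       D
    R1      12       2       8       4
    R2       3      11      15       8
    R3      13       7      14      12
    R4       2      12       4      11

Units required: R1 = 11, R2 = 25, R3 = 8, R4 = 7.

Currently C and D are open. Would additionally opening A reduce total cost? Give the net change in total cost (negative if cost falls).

Current service cost with {C, D}: 368.
Adding A: each township re-picks its cheapest; new service cost 229, saving 139.
Extra fixed cost: 176. Net change = 176 − 139 = 37.
(Totals: 401 → 438.)

No — net change +37 (cost rises by 37).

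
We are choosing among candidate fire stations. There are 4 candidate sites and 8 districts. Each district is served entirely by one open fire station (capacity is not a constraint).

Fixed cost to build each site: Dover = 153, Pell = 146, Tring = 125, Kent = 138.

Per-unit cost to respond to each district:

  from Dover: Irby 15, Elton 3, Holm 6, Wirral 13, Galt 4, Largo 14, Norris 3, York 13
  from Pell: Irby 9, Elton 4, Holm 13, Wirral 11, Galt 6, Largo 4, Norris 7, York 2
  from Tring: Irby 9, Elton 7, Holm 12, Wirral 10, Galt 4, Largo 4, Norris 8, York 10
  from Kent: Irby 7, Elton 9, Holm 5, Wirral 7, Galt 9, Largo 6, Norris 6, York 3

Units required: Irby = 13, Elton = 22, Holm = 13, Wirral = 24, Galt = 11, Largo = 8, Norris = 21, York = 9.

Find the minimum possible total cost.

Minimum total cost: 863

For any fixed open set, each district goes to its cheapest open site; total = fixed + service.
{Dover, Kent}: Irby→Kent 7·13=91, Elton→Dover 3·22=66, Holm→Kent 5·13=65, Wirral→Kent 7·24=168, Galt→Dover 4·11=44, Largo→Kent 6·8=48, Norris→Dover 3·21=63, York→Kent 3·9=27. Service 572; fixed 291; total 863.
{Pell, Kent}: Irby→Kent 7·13=91, Elton→Pell 4·22=88, Holm→Kent 5·13=65, Wirral→Kent 7·24=168, Galt→Pell 6·11=66, Largo→Pell 4·8=32, Norris→Kent 6·21=126, York→Pell 2·9=18. Service 654; fixed 284; total 938.
{Kent}: service 822 + fixed 138 = 960
{Dover, Pell, Tring, Kent}: service 547 + fixed 562 = 1109
No other subset beats 863.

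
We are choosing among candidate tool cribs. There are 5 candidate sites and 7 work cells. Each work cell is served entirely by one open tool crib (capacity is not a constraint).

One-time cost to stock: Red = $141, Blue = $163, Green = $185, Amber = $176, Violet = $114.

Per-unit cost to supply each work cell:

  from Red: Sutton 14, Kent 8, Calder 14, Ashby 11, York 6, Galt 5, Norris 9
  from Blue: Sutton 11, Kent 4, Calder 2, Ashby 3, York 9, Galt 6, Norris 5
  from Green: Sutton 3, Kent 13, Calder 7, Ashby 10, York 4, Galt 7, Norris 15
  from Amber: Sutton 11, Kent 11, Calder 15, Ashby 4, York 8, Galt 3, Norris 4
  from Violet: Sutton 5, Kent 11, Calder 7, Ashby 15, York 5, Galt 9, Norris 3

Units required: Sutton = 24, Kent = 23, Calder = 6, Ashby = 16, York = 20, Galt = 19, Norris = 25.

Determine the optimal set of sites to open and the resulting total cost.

For any fixed open set, each work cell goes to its cheapest open site; total = fixed + service.
{Blue, Violet}: Sutton→Violet 5·24=120, Kent→Blue 4·23=92, Calder→Blue 2·6=12, Ashby→Blue 3·16=48, York→Violet 5·20=100, Galt→Blue 6·19=114, Norris→Violet 3·25=75. Service 561; fixed 277; total 838.
{Blue, Green}: service 543 + fixed 348 = 891
{Blue, Green, Violet}: Sutton→Green 3·24=72, Kent→Blue 4·23=92, Calder→Blue 2·6=12, Ashby→Blue 3·16=48, York→Green 4·20=80, Galt→Blue 6·19=114, Norris→Violet 3·25=75. Service 493; fixed 462; total 955.
{Red, Blue, Green, Amber, Violet}: Sutton→Green 3·24=72, Kent→Blue 4·23=92, Calder→Blue 2·6=12, Ashby→Blue 3·16=48, York→Green 4·20=80, Galt→Amber 3·19=57, Norris→Violet 3·25=75. Service 436; fixed 779; total 1215.
No other subset beats 838.

Open Blue and Violet; minimum total cost 838.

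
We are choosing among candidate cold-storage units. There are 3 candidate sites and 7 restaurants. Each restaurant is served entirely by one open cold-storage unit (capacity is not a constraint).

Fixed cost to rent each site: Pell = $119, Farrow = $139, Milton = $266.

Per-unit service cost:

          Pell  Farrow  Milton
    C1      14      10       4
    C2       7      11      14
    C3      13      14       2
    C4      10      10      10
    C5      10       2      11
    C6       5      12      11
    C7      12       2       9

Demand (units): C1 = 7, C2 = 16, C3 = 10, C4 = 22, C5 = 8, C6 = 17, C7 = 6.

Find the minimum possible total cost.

For any fixed open set, each restaurant goes to its cheapest open site; total = fixed + service.
{Pell, Farrow}: C1→Farrow 10·7=70, C2→Pell 7·16=112, C3→Pell 13·10=130, C4→Pell 10·22=220, C5→Farrow 2·8=16, C6→Pell 5·17=85, C7→Farrow 2·6=12. Service 645; fixed 258; total 903.
{Pell}: C1→Pell 14·7=98, C2→Pell 7·16=112, C3→Pell 13·10=130, C4→Pell 10·22=220, C5→Pell 10·8=80, C6→Pell 5·17=85, C7→Pell 12·6=72. Service 797; fixed 119; total 916.
{Farrow}: C1→Farrow 10·7=70, C2→Farrow 11·16=176, C3→Farrow 14·10=140, C4→Farrow 10·22=220, C5→Farrow 2·8=16, C6→Farrow 12·17=204, C7→Farrow 2·6=12. Service 838; fixed 139; total 977.
{Pell, Farrow, Milton}: service 493 + fixed 524 = 1017
No other subset beats 903.

Minimum total cost: 903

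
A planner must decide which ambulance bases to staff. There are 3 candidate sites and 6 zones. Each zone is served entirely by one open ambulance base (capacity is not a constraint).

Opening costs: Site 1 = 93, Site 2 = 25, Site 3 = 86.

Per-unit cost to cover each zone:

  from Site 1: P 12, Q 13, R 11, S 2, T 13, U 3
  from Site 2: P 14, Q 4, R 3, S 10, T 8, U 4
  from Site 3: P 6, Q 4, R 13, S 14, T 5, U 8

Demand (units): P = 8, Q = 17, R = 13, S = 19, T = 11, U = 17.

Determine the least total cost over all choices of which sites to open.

Minimum total cost: 498

For any fixed open set, each zone goes to its cheapest open site; total = fixed + service.
{Site 1, Site 2}: P→Site 1 12·8=96, Q→Site 2 4·17=68, R→Site 2 3·13=39, S→Site 1 2·19=38, T→Site 2 8·11=88, U→Site 1 3·17=51. Service 380; fixed 118; total 498.
{Site 1, Site 2, Site 3}: service 299 + fixed 204 = 503
{Site 2, Site 3}: P→Site 3 6·8=48, Q→Site 2 4·17=68, R→Site 2 3·13=39, S→Site 2 10·19=190, T→Site 3 5·11=55, U→Site 2 4·17=68. Service 468; fixed 111; total 579.
{Site 2}: P→Site 2 14·8=112, Q→Site 2 4·17=68, R→Site 2 3·13=39, S→Site 2 10·19=190, T→Site 2 8·11=88, U→Site 2 4·17=68. Service 565; fixed 25; total 590.
No other subset beats 498.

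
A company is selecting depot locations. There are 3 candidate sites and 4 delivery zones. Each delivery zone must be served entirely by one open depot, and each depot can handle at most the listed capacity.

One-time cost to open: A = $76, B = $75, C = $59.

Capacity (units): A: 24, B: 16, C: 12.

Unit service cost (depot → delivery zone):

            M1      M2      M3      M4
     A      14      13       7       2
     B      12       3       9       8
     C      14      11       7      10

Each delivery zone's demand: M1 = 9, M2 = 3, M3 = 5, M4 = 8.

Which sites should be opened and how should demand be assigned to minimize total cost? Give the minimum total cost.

Open {A, B}: M1→B 12·9=108, M2→B 3·3=9, M3→A 7·5=35, M4→A 2·8=16.
Loads: A carries 13/24, B carries 12/16. Service 168; fixed 151; total 319.
Next best feasible plan costs 337.

Minimum total cost: 319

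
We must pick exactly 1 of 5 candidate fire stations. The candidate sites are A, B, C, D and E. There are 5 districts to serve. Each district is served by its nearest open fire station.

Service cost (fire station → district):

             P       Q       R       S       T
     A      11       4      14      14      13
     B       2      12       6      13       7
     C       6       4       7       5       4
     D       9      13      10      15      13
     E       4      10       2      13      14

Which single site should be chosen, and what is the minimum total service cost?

With exactly 1 open, each district uses its cheapest among the chosen.
{C}: P→C 6, Q→C 4, R→C 7, S→C 5, T→C 4. Service cost 26.
{B}: service cost 40
{E}: service cost 43
Among all 5 size-1 choices, {C} is lowest.

Choose C only; total service cost 26.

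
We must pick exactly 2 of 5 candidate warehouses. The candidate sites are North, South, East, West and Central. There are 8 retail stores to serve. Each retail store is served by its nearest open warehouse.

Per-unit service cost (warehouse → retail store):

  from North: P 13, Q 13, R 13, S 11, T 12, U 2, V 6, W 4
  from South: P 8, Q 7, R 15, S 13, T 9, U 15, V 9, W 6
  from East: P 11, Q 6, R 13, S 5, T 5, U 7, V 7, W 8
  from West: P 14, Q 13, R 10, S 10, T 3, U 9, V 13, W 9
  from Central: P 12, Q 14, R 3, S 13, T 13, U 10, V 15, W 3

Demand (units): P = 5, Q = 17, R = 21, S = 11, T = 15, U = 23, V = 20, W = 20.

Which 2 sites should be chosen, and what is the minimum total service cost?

With exactly 2 open, each retail store uses its cheapest among the chosen.
{East, Central}: P→East 11·5=55, Q→East 6·17=102, R→Central 3·21=63, S→East 5·11=55, T→East 5·15=75, U→East 7·23=161, V→East 7·20=140, W→Central 3·20=60. Service cost 711.
{North, East}: service cost 806
{North, Central}: service cost 871
Among all 10 size-2 choices, {East, Central} is lowest.

Choose East and Central; total service cost 711.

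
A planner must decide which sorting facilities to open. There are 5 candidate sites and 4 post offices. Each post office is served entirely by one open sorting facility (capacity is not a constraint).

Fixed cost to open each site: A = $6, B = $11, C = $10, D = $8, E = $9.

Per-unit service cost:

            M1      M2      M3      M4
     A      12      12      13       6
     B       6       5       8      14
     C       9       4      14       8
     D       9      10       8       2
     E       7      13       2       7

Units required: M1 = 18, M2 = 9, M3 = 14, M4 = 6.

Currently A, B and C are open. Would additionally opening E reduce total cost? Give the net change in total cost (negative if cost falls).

Yes — net change −75 (cost falls by 75).

Current service cost with {A, B, C}: 292.
Adding E: each post office re-picks its cheapest; new service cost 208, saving 84.
Extra fixed cost: 9. Net change = 9 − 84 = -75.
(Totals: 319 → 244.)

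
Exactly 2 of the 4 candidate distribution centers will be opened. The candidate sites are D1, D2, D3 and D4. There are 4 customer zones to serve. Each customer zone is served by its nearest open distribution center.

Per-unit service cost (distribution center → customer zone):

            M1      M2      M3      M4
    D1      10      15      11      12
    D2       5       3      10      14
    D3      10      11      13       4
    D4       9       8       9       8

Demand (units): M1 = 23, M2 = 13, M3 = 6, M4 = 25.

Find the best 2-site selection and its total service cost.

With exactly 2 open, each customer zone uses its cheapest among the chosen.
{D2, D3}: M1→D2 5·23=115, M2→D2 3·13=39, M3→D2 10·6=60, M4→D3 4·25=100. Service cost 314.
{D2, D4}: service cost 408
{D3, D4}: service cost 465
Among all 6 size-2 choices, {D2, D3} is lowest.

Choose D2 and D3; total service cost 314.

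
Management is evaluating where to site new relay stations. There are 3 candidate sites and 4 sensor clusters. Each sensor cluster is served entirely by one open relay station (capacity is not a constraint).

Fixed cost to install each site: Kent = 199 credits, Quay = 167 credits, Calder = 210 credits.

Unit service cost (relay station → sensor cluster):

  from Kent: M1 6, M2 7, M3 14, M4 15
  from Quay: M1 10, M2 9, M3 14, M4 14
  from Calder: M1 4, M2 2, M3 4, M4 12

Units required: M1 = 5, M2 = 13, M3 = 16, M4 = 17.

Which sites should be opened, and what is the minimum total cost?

Open Calder only; minimum total cost 524.

For any fixed open set, each sensor cluster goes to its cheapest open site; total = fixed + service.
{Calder}: M1→Calder 4·5=20, M2→Calder 2·13=26, M3→Calder 4·16=64, M4→Calder 12·17=204. Service 314; fixed 210; total 524.
{Quay, Calder}: service 314 + fixed 377 = 691
{Kent, Calder}: service 314 + fixed 409 = 723
{Kent, Quay, Calder}: service 314 + fixed 576 = 890
No other subset beats 524.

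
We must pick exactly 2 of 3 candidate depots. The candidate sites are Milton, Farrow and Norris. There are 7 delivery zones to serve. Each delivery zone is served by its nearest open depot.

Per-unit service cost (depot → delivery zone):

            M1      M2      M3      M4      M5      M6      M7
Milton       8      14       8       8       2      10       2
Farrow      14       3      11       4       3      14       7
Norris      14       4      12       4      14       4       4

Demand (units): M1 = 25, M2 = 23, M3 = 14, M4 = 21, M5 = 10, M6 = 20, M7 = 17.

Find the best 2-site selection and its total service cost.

Choose Milton and Norris; total service cost 622.

With exactly 2 open, each delivery zone uses its cheapest among the chosen.
{Milton, Norris}: M1→Milton 8·25=200, M2→Norris 4·23=92, M3→Milton 8·14=112, M4→Norris 4·21=84, M5→Milton 2·10=20, M6→Norris 4·20=80, M7→Milton 2·17=34. Service cost 622.
{Milton, Farrow}: service cost 719
{Farrow, Norris}: service cost 835
Among all 3 size-2 choices, {Milton, Norris} is lowest.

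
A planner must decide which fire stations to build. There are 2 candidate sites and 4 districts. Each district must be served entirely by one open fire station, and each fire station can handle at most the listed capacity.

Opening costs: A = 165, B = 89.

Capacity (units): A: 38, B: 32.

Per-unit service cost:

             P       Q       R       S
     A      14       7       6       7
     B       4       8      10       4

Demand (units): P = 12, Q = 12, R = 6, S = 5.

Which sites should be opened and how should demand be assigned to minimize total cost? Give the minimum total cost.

Open {A, B}: P→B 4·12=48, Q→A 7·12=84, R→A 6·6=36, S→B 4·5=20.
Loads: A carries 18/38, B carries 17/32. Service 188; fixed 254; total 442.
Next best feasible plan costs 454.

Minimum total cost: 442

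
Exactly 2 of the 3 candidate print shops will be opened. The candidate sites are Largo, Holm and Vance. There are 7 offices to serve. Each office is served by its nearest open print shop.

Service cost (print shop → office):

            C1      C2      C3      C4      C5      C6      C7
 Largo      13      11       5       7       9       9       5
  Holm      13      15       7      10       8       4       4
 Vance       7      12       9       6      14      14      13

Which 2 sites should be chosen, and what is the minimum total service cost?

With exactly 2 open, each office uses its cheapest among the chosen.
{Holm, Vance}: C1→Vance 7, C2→Vance 12, C3→Holm 7, C4→Vance 6, C5→Holm 8, C6→Holm 4, C7→Holm 4. Service cost 48.
{Largo, Holm}: service cost 52
{Largo, Vance}: service cost 52
Among all 3 size-2 choices, {Holm, Vance} is lowest.

Choose Holm and Vance; total service cost 48.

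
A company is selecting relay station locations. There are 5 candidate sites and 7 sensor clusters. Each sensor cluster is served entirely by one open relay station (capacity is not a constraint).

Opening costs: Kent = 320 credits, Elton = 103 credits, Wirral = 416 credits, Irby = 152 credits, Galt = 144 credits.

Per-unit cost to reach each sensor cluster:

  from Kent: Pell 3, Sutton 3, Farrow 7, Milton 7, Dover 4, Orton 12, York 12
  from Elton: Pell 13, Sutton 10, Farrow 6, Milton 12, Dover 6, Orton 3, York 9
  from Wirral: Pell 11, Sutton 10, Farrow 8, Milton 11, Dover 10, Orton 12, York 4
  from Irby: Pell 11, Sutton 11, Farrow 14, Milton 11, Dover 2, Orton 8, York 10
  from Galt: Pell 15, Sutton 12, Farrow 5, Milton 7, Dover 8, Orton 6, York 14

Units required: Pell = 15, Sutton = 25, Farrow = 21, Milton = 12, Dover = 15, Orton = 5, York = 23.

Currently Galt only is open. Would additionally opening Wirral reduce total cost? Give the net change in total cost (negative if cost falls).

Current service cost with {Galt}: 1186.
Adding Wirral: each sensor cluster re-picks its cheapest; new service cost 846, saving 340.
Extra fixed cost: 416. Net change = 416 − 340 = 76.
(Totals: 1330 → 1406.)

No — net change +76 (cost rises by 76).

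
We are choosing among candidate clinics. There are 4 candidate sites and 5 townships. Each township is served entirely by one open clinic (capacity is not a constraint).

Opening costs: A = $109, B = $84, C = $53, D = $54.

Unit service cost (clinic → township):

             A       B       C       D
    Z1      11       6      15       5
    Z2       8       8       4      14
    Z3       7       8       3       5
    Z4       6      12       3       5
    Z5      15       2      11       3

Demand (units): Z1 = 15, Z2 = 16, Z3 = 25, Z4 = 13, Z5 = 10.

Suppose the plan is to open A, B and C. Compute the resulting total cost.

Each township is assigned to its cheapest site among the open ones.
{A, B, C}: Z1→B 6·15=90, Z2→C 4·16=64, Z3→C 3·25=75, Z4→C 3·13=39, Z5→B 2·10=20. Service 288; fixed 246; total 534.

Total cost: 534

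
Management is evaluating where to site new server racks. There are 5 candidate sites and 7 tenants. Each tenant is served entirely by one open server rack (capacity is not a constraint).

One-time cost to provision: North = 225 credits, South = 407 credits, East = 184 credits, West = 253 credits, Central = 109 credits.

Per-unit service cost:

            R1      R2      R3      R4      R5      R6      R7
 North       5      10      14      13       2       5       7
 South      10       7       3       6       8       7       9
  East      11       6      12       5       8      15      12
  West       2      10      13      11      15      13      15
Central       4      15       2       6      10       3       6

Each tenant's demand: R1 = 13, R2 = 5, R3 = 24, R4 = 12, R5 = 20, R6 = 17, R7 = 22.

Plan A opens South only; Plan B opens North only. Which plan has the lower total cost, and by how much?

Plan B is cheaper by 82.

Plan A: {South}: R1→South 10·13=130, R2→South 7·5=35, R3→South 3·24=72, R4→South 6·12=72, R5→South 8·20=160, R6→South 7·17=119, R7→South 9·22=198. Service 786; fixed 407; total 1193.
Plan B: {North}: R1→North 5·13=65, R2→North 10·5=50, R3→North 14·24=336, R4→North 13·12=156, R5→North 2·20=40, R6→North 5·17=85, R7→North 7·22=154. Service 886; fixed 225; total 1111.
Difference: |1193 − 1111| = 82.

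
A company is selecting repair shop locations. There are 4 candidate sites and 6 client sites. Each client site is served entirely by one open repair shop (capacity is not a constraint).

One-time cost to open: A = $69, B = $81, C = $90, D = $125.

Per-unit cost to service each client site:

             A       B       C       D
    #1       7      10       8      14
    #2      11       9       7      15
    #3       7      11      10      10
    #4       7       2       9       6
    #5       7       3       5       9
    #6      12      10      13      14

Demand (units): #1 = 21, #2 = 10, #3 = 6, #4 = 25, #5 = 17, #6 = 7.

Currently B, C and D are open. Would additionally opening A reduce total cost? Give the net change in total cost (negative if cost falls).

No — net change +30 (cost rises by 30).

Current service cost with {B, C, D}: 469.
Adding A: each client site re-picks its cheapest; new service cost 430, saving 39.
Extra fixed cost: 69. Net change = 69 − 39 = 30.
(Totals: 765 → 795.)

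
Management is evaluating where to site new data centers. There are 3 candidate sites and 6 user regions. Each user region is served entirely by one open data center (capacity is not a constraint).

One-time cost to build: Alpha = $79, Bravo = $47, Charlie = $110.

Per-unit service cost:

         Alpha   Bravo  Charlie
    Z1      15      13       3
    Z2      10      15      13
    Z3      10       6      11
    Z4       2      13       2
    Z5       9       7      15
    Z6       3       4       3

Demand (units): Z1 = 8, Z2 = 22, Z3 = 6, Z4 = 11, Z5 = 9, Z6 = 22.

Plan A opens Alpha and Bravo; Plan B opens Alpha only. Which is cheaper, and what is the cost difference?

Plan A: {Alpha, Bravo}: Z1→Bravo 13·8=104, Z2→Alpha 10·22=220, Z3→Bravo 6·6=36, Z4→Alpha 2·11=22, Z5→Bravo 7·9=63, Z6→Alpha 3·22=66. Service 511; fixed 126; total 637.
Plan B: {Alpha}: Z1→Alpha 15·8=120, Z2→Alpha 10·22=220, Z3→Alpha 10·6=60, Z4→Alpha 2·11=22, Z5→Alpha 9·9=81, Z6→Alpha 3·22=66. Service 569; fixed 79; total 648.
Difference: |637 − 648| = 11.

Plan A is cheaper by 11.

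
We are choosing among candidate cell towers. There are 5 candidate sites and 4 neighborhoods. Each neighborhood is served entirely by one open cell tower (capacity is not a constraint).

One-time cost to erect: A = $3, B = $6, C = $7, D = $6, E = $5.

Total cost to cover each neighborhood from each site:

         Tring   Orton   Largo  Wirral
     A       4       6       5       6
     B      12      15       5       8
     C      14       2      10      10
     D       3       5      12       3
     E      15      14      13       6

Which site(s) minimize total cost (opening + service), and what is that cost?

For any fixed open set, each neighborhood goes to its cheapest open site; total = fixed + service.
{A}: Tring→A 4, Orton→A 6, Largo→A 5, Wirral→A 6. Service 21; fixed 3; total 24.
{A, D}: Tring→D 3, Orton→D 5, Largo→A 5, Wirral→D 3. Service 16; fixed 9; total 25.
{A, C}: Tring→A 4, Orton→C 2, Largo→A 5, Wirral→A 6. Service 17; fixed 10; total 27.
{A, B, C, D, E}: service 13 + fixed 27 = 40
No other subset beats 24.

Open A only; minimum total cost 24.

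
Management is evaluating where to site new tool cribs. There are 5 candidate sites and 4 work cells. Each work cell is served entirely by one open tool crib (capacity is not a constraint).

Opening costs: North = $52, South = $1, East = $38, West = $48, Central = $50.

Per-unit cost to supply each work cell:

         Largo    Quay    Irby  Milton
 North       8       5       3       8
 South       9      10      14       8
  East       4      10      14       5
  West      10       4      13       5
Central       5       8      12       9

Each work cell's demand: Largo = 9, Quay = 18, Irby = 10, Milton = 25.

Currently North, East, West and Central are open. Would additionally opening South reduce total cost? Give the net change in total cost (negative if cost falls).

Current service cost with {North, East, West, Central}: 263.
Adding South: each work cell re-picks its cheapest; new service cost 263, saving 0.
Extra fixed cost: 1. Net change = 1 − 0 = 1.
(Totals: 451 → 452.)

No — net change +1 (cost rises by 1).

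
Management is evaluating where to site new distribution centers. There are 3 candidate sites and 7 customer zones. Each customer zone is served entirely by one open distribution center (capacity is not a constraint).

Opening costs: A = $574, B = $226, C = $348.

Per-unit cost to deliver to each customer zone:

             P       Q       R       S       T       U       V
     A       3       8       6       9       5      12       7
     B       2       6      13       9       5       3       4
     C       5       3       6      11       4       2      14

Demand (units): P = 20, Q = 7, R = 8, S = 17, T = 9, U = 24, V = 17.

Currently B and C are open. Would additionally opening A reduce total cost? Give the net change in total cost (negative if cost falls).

Current service cost with {B, C}: 414.
Adding A: each customer zone re-picks its cheapest; new service cost 414, saving 0.
Extra fixed cost: 574. Net change = 574 − 0 = 574.
(Totals: 988 → 1562.)

No — net change +574 (cost rises by 574).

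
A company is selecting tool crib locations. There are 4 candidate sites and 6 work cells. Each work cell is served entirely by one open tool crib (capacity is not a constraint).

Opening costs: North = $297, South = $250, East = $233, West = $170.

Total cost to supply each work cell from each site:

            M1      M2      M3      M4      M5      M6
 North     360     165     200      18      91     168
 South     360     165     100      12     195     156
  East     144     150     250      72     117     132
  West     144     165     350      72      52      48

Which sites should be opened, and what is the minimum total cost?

For any fixed open set, each work cell goes to its cheapest open site; total = fixed + service.
{South, West}: M1→West 144, M2→South 165, M3→South 100, M4→South 12, M5→West 52, M6→West 48. Service 521; fixed 420; total 941.
{West}: service 831 + fixed 170 = 1001
{North, West}: M1→West 144, M2→North 165, M3→North 200, M4→North 18, M5→West 52, M6→West 48. Service 627; fixed 467; total 1094.
{North, South, East, West}: service 506 + fixed 950 = 1456
(All 15 nonempty subsets were checked; South and West is lowest.)

Open South and West; minimum total cost 941.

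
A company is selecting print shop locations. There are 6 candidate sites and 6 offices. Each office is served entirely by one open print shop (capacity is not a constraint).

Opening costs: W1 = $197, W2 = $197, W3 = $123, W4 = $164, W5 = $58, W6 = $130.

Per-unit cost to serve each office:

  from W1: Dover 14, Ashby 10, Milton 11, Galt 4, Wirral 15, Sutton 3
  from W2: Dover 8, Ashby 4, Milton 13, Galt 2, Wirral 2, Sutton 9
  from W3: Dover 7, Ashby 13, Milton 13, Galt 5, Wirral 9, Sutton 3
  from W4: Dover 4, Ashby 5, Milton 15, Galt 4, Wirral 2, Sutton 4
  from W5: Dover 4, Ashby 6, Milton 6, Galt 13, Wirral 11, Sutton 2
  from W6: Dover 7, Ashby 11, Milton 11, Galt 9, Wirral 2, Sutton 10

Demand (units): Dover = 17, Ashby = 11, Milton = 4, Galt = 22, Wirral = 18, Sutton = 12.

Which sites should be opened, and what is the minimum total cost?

Open W2 and W5; minimum total cost 495.

For any fixed open set, each office goes to its cheapest open site; total = fixed + service.
{W2, W5}: Dover→W5 4·17=68, Ashby→W2 4·11=44, Milton→W5 6·4=24, Galt→W2 2·22=44, Wirral→W2 2·18=36, Sutton→W5 2·12=24. Service 240; fixed 255; total 495.
{W4, W5}: service 295 + fixed 222 = 517
{W4}: Dover→W4 4·17=68, Ashby→W4 5·11=55, Milton→W4 15·4=60, Galt→W4 4·22=88, Wirral→W4 2·18=36, Sutton→W4 4·12=48. Service 355; fixed 164; total 519.
{W1, W2, W3, W4, W5, W6}: service 240 + fixed 869 = 1109
No other subset beats 495.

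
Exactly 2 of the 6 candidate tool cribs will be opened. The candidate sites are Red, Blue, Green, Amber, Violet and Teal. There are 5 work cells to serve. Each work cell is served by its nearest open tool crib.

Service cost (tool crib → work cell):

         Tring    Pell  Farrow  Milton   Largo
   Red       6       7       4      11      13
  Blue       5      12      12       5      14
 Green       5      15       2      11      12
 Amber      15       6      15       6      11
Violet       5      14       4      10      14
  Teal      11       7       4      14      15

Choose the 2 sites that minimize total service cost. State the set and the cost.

Choose Green and Amber; total service cost 30.

With exactly 2 open, each work cell uses its cheapest among the chosen.
{Green, Amber}: Tring→Green 5, Pell→Amber 6, Farrow→Green 2, Milton→Amber 6, Largo→Amber 11. Service cost 30.
{Amber, Violet}: service cost 32
{Red, Amber}: service cost 33
Among all 15 size-2 choices, {Green, Amber} is lowest.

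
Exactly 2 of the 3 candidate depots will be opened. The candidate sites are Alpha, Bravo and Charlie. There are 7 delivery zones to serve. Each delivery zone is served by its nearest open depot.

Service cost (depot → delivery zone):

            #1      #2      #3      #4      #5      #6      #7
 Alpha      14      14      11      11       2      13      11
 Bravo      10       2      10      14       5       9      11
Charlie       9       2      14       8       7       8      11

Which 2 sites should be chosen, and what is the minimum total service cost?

With exactly 2 open, each delivery zone uses its cheapest among the chosen.
{Alpha, Charlie}: #1→Charlie 9, #2→Charlie 2, #3→Alpha 11, #4→Charlie 8, #5→Alpha 2, #6→Charlie 8, #7→Alpha 11. Service cost 51.
{Bravo, Charlie}: service cost 53
{Alpha, Bravo}: service cost 55
Among all 3 size-2 choices, {Alpha, Charlie} is lowest.

Choose Alpha and Charlie; total service cost 51.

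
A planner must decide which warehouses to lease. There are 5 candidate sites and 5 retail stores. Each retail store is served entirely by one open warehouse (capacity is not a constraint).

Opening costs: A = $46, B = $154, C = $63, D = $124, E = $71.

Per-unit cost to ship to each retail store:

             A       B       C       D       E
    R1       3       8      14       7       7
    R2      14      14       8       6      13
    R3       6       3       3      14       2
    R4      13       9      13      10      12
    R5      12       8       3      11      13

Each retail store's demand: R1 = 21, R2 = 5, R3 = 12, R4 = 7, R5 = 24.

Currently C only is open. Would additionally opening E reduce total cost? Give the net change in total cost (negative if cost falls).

Current service cost with {C}: 533.
Adding E: each retail store re-picks its cheapest; new service cost 367, saving 166.
Extra fixed cost: 71. Net change = 71 − 166 = -95.
(Totals: 596 → 501.)

Yes — net change −95 (cost falls by 95).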